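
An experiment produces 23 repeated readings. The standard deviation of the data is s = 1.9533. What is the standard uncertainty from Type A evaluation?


u_A = s / sqrt(n)
u_A = 1.9533 / sqrt(23)
u_A = 1.9533 / 4.7958315
u_A = 0.4073

0.4073


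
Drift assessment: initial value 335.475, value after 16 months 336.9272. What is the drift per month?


rate = (v2 - v1) / months
= (336.9272 - 335.475) / 16
= 1.4522 / 16
= 0.0908

0.0908


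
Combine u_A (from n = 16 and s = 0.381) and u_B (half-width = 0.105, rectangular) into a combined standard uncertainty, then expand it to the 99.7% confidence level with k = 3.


u_A = s / sqrt(n) = 0.381 / sqrt(16) = 0.09525
u_B = half_width / sqrt(3) = 0.105 / sqrt(3) = 0.060621778
uc = sqrt(u_A^2 + u_B^2) = sqrt(0.09525^2 + 0.060621778^2) = 0.1129051
U = k * uc = 3 * 0.1129051
U = 0.3387

0.3387


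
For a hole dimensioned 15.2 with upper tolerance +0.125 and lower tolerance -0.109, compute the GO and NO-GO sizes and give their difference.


GO = nominal - lower_tol (smallest hole = maximum material condition)
GO = 15.2 - 0.109 = 15.091
NO-GO = nominal + upper_tol (largest hole = least material condition)
NO-GO = 15.2 + 0.125 = 15.325
spread = NO-GO - GO = 15.325 - 15.091 = 0.2340

0.2340


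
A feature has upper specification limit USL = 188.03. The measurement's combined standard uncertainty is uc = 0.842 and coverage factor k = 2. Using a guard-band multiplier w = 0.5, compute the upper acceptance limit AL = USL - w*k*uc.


U = k * uc = 2 * 0.842 = 1.684
guard band g = w * U = 0.5 * 1.684 = 0.842
AL = USL - g = 188.03 - 0.842
AL = 187.1880

187.1880


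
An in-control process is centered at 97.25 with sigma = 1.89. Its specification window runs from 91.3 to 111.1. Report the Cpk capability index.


Cpu = (USL - mean) / (3*sigma) = (111.1 - 97.25) / (3*1.89) = 2.4427
Cpl = (mean - LSL) / (3*sigma) = (97.25 - 91.3) / (3*1.89) = 1.0494
Cpk = min(Cpu, Cpl) = 1.0494

1.0494


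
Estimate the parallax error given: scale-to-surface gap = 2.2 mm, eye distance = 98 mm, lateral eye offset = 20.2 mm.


error = h * offset / d
= 2.2 * 20.2 / 98
= 0.4535

0.4535


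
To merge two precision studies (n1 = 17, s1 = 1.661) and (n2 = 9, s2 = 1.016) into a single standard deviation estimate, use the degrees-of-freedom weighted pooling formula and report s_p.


s_p = sqrt(((n1-1)*s1^2 + (n2-1)*s2^2) / (n1+n2-2))
numerator = (17-1)*1.661^2 + (9-1)*1.016^2 = 44.142736 + 8.258048 = 52.400784
denominator = 17 + 9 - 2 = 24
s_p^2 = 52.400784 / 24 = 2.183366
s_p = sqrt(2.183366) = 1.4776

1.4776


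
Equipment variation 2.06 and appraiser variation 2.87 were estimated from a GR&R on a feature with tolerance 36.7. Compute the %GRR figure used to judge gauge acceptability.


GRR = sqrt(EV^2 + AV^2) = sqrt(2.06^2 + 2.87^2) = 3.5327751
%GRR = GRR / tol * 100 = 3.5327751 / 36.7 * 100
%GRR = 9.6261

9.6261


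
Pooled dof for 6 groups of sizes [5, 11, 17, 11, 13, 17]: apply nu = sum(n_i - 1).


nu = sum_i (n_i - 1)
nu = ((5 - 1) + (11 - 1) + (17 - 1) + (11 - 1) + (13 - 1) + (17 - 1))
nu = 4 + 10 + 16 + 10 + 12 + 16
nu = 68

68


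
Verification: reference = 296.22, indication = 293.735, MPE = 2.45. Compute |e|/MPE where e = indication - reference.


e = indication - reference = 293.735 - 296.22 = -2.4850
|e| = 2.4850
ratio = |e| / MPE = 2.4850 / 2.45
ratio = 1.0143

1.0143


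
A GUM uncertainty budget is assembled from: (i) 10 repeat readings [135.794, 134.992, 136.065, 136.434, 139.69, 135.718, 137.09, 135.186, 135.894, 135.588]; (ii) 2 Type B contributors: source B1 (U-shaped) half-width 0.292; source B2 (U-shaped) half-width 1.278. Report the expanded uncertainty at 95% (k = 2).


mean = (135.794 + 134.992 + 136.065 + 136.434 + 139.69 + 135.718 + 137.09 + 135.186 + 135.894 + 135.588) / 10 = 136.2451
s = sqrt(sum((x - mean)^2)/(n-1)) = 1.3489766
u_A = s / sqrt(n) = 1.3489766 / sqrt(10) = 0.42658386
u_B1 = 0.292 / sqrt(2) = 0.20647518
u_B2 = 1.278 / sqrt(2) = 0.90368247
uc = sqrt(0.42658386^2 + 0.20647518^2 + 0.90368247^2) = 1.0204155
U = k * uc = 2 * 1.0204155
U = 2.0408

2.0408


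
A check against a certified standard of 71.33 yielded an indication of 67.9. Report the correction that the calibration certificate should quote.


Correction = standard - reading
= 71.33 - 67.9
= 3.4300

3.4300


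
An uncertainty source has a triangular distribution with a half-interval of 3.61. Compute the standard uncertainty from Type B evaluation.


u_B = half_width / sqrt(6)
u_B = 3.61 / 2.4494897
u_B = 1.4738

1.4738


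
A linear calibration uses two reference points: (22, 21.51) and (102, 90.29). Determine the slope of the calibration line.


slope = (y2 - y1) / (x2 - x1)
= (90.29 - 21.51) / (102 - 22)
= 68.7800 / 80
= 0.8598

0.8598


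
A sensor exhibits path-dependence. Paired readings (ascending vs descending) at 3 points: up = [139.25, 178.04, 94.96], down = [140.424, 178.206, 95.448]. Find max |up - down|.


|139.25 - 140.424| = 1.1740
|178.04 - 178.206| = 0.1660
|94.96 - 95.448| = 0.4880
hysteresis = max(diffs) = 1.1740

1.1740


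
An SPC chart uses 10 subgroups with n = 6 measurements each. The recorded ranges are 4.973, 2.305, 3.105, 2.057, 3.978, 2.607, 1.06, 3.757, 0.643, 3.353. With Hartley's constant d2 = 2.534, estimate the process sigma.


R_bar = (4.973 + 2.305 + 3.105 + 2.057 + 3.978 + 2.607 + 1.06 + 3.757 + 0.643 + 3.353) / 10
R_bar = 27.838 / 10 = 2.7838
sigma_hat = R_bar / d2 = 2.7838 / 2.534 = 1.0986

1.0986


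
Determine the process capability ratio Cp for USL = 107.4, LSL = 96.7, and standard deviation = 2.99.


Cp = (USL - LSL) / (6 * sigma)
= (107.4 - 96.7) / (6 * 2.99)
= 10.7000 / 17.9400
= 0.5964

0.5964


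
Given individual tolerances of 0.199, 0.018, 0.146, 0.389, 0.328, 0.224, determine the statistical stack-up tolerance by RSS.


RSS = sqrt(0.199^2 + 0.018^2 + 0.146^2 + 0.389^2 + 0.328^2 + 0.224^2)
= sqrt(0.370322)
= 0.6085

0.6085


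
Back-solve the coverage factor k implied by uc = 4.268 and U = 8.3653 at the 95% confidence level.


k = U / uc
k = 8.3653 / 4.268
k = 1.96

1.96


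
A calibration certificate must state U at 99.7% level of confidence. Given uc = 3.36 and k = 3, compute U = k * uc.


U = k * uc
U = 3 * 3.36
U = 10.0800

10.0800


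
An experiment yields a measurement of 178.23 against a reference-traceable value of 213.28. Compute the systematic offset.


Systematic error = measured - true
= 178.23 - 213.28
= -35.0500

-35.0500


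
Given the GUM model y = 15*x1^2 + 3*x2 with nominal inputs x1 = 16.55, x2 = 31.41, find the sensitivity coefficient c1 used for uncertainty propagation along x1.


y = 15*x1^2 + 3*x2
dy/dx1 = 2*15*x1
Evaluate at x1 = 16.55: c1 = 30 * 16.55
c1 = 496.5000

496.5000


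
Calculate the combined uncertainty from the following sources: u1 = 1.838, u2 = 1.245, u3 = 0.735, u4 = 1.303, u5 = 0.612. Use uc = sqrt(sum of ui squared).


uc = sqrt(1.838^2 + 1.245^2 + 0.735^2 + 1.303^2 + 0.612^2)
uc = sqrt(7.540847)
uc = 2.7461

2.7461


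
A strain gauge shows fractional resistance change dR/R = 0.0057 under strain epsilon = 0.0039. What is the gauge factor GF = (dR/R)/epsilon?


GF = (dR/R) / epsilon
= 0.0057 / 0.0039
= 1.4615

1.4615


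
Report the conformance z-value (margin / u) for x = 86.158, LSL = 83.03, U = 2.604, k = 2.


u = U / k = 2.604 / 2 = 1.302
margin = |LSL - x| = |83.03 - 86.158| = 3.128
z = margin / u = 3.128 / 1.302
z = 2.4025

2.4025


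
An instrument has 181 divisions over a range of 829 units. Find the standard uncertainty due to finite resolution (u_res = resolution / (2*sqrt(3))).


resolution = range / divisions
resolution = 829 / 181 = 4.5801105
u_res = resolution / (2*sqrt(3))
u_res = 4.5801105 / 3.4641016
u_res = 1.3222

1.3222


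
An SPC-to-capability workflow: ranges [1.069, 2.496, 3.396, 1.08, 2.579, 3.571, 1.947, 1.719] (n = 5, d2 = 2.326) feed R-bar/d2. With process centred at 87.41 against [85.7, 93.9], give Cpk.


R_bar = (1.069 + 2.496 + 3.396 + 1.08 + 2.579 + 3.571 + 1.947 + 1.719) / 8 = 2.232125
sigma = R_bar / d2 = 2.232125 / 2.326 = 0.95964101
Cp = (USL - LSL)/(6*sigma) = (93.9 - 85.7)/(6*0.95964101) = 1.4241
Cpu = (93.9 - 87.41)/(3*0.95964101) = 2.2543
Cpl = (87.41 - 85.7)/(3*0.95964101) = 0.5940
Cpk = min(Cpu, Cpl) = 0.5940

0.5940


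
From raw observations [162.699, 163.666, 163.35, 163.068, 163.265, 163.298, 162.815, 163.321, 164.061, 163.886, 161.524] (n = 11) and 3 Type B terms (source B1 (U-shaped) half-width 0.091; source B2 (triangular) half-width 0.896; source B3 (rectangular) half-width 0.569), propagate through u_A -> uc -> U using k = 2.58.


mean = (162.699 + 163.666 + 163.35 + 163.068 + 163.265 + 163.298 + 162.815 + 163.321 + 164.061 + 163.886 + 161.524) / 11 = 163.1775455
s = sqrt(sum((x - mean)^2)/(n-1)) = 0.68557441
u_A = s / sqrt(n) = 0.68557441 / sqrt(11) = 0.20670846
u_B1 = 0.091 / sqrt(2) = 0.064346717
u_B2 = 0.896 / sqrt(6) = 0.36579047
u_B3 = 0.569 / sqrt(3) = 0.3285123
uc = sqrt(0.20670846^2 + 0.064346717^2 + 0.36579047^2 + 0.3285123^2) = 0.53720749
U = k * uc = 2.58 * 0.53720749
U = 1.3860

1.3860


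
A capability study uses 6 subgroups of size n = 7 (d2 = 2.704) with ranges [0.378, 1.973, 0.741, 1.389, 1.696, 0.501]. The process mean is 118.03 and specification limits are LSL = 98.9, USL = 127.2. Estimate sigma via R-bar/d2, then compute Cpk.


R_bar = (0.378 + 1.973 + 0.741 + 1.389 + 1.696 + 0.501) / 6 = 1.113
sigma = R_bar / d2 = 1.113 / 2.704 = 0.41161243
Cp = (USL - LSL)/(6*sigma) = (127.2 - 98.9)/(6*0.41161243) = 11.4590
Cpu = (127.2 - 118.03)/(3*0.41161243) = 7.4261
Cpl = (118.03 - 98.9)/(3*0.41161243) = 15.4919
Cpk = min(Cpu, Cpl) = 7.4261

7.4261


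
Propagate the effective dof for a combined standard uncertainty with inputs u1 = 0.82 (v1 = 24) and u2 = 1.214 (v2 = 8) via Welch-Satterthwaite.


uc = sqrt(u1^2 + u2^2) = sqrt(0.82^2 + 1.214^2) = 1.4649901
v_eff = uc^4 / (u1^4/v1 + u2^4/v2)
= 1.4649901^4 / (0.82^4/24 + 1.214^4/8)
= 4.6061572 / 0.29034774
v_eff = 15.8643

15.8643


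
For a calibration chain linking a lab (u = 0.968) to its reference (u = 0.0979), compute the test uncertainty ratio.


TUR = u_lab / u_ref
= 0.968 / 0.0979
= 9.8876

9.8876


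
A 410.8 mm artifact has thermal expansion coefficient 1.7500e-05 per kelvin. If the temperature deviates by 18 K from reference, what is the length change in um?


dL = L * alpha * dT
= 410.8 * 1.7500e-05 * 18
= 0.1294020 mm
dL_um = 0.1294020 * 1000 = 129.4020 um

129.4020


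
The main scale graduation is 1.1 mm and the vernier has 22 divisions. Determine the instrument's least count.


LC = MSD / n_div
= 1.1 / 22
= 0.0500

0.0500


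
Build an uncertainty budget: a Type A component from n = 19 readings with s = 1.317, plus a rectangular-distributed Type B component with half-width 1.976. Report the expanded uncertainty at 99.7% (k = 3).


u_A = s / sqrt(n) = 1.317 / sqrt(19) = 0.30214052
u_B = half_width / sqrt(3) = 1.976 / sqrt(3) = 1.1408441
uc = sqrt(u_A^2 + u_B^2) = sqrt(0.30214052^2 + 1.1408441^2) = 1.1801755
U = k * uc = 3 * 1.1801755
U = 3.5405

3.5405


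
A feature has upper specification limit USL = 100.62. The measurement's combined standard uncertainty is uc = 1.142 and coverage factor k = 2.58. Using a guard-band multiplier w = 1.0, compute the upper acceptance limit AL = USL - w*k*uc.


U = k * uc = 2.58 * 1.142 = 2.94636
guard band g = w * U = 1.0 * 2.94636 = 2.94636
AL = USL - g = 100.62 - 2.94636
AL = 97.6736

97.6736


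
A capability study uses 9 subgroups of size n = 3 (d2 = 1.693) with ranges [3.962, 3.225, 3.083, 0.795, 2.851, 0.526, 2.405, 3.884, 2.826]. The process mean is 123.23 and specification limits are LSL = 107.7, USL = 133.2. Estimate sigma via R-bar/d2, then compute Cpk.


R_bar = (3.962 + 3.225 + 3.083 + 0.795 + 2.851 + 0.526 + 2.405 + 3.884 + 2.826) / 9 = 2.6174444
sigma = R_bar / d2 = 2.6174444 / 1.693 = 1.5460392
Cp = (USL - LSL)/(6*sigma) = (133.2 - 107.7)/(6*1.5460392) = 2.7490
Cpu = (133.2 - 123.23)/(3*1.5460392) = 2.1496
Cpl = (123.23 - 107.7)/(3*1.5460392) = 3.3483
Cpk = min(Cpu, Cpl) = 2.1496

2.1496


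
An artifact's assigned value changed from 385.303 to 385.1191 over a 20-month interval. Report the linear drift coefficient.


rate = (v2 - v1) / months
= (385.1191 - 385.303) / 20
= -0.1839 / 20
= -0.0092

-0.0092


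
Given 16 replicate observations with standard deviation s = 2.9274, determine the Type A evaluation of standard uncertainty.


u_A = s / sqrt(n)
u_A = 2.9274 / sqrt(16)
u_A = 2.9274 / 4
u_A = 0.7319

0.7319


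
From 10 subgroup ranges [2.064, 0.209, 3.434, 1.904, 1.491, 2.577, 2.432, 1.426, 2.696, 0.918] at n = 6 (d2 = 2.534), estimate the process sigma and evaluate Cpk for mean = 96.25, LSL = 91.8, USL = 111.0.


R_bar = (2.064 + 0.209 + 3.434 + 1.904 + 1.491 + 2.577 + 2.432 + 1.426 + 2.696 + 0.918) / 10 = 1.9151
sigma = R_bar / d2 = 1.9151 / 2.534 = 0.75576164
Cp = (USL - LSL)/(6*sigma) = (111.0 - 91.8)/(6*0.75576164) = 4.2341
Cpu = (111.0 - 96.25)/(3*0.75576164) = 6.5056
Cpl = (96.25 - 91.8)/(3*0.75576164) = 1.9627
Cpk = min(Cpu, Cpl) = 1.9627

1.9627


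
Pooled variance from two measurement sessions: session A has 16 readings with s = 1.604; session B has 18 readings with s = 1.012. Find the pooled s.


s_p = sqrt(((n1-1)*s1^2 + (n2-1)*s2^2) / (n1+n2-2))
numerator = (16-1)*1.604^2 + (18-1)*1.012^2 = 38.59224 + 17.410448 = 56.002688
denominator = 16 + 18 - 2 = 32
s_p^2 = 56.002688 / 32 = 1.750084
s_p = sqrt(1.750084) = 1.3229

1.3229


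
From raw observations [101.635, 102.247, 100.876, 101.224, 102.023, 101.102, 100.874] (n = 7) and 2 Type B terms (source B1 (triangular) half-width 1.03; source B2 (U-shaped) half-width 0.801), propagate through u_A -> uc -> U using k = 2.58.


mean = (101.635 + 102.247 + 100.876 + 101.224 + 102.023 + 101.102 + 100.874) / 7 = 101.4258571
s = sqrt(sum((x - mean)^2)/(n-1)) = 0.55183253
u_A = s / sqrt(n) = 0.55183253 / sqrt(7) = 0.20857309
u_B1 = 1.03 / sqrt(6) = 0.42049574
u_B2 = 0.801 / sqrt(2) = 0.56639253
uc = sqrt(0.20857309^2 + 0.42049574^2 + 0.56639253^2) = 0.73560852
U = k * uc = 2.58 * 0.73560852
U = 1.8979

1.8979


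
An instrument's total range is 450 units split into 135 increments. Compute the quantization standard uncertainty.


resolution = range / divisions
resolution = 450 / 135 = 3.3333333
u_res = resolution / (2*sqrt(3))
u_res = 3.3333333 / 3.4641016
u_res = 0.9623

0.9623


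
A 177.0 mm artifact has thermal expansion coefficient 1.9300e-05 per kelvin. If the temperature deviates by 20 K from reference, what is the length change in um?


dL = L * alpha * dT
= 177.0 * 1.9300e-05 * 20
= 0.0683220 mm
dL_um = 0.0683220 * 1000 = 68.3220 um

68.3220


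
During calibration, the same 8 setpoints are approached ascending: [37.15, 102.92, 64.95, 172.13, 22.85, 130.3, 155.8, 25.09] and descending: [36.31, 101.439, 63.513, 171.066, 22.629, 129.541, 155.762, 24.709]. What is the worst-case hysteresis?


|37.15 - 36.31| = 0.8400
|102.92 - 101.439| = 1.4810
|64.95 - 63.513| = 1.4370
|172.13 - 171.066| = 1.0640
|22.85 - 22.629| = 0.2210
|130.3 - 129.541| = 0.7590
|155.8 - 155.762| = 0.0380
|25.09 - 24.709| = 0.3810
hysteresis = max(diffs) = 1.4810

1.4810


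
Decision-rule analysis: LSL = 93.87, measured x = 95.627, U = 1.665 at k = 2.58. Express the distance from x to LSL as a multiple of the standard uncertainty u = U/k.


u = U / k = 1.665 / 2.58 = 0.64534884
margin = |LSL - x| = |93.87 - 95.627| = 1.757
z = margin / u = 1.757 / 0.64534884
z = 2.7226

2.7226


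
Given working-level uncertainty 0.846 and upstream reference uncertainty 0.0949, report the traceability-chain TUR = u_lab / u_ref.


TUR = u_lab / u_ref
= 0.846 / 0.0949
= 8.9146

8.9146


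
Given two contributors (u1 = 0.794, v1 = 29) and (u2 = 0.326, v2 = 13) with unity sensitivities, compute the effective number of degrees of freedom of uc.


uc = sqrt(u1^2 + u2^2) = sqrt(0.794^2 + 0.326^2) = 0.85831929
v_eff = uc^4 / (u1^4/v1 + u2^4/v2)
= 0.85831929^4 / (0.794^4/29 + 0.326^4/13)
= 0.54274458 / 0.014573971
v_eff = 37.2407

37.2407


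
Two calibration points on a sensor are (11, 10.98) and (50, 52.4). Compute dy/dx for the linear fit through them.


slope = (y2 - y1) / (x2 - x1)
= (52.4 - 10.98) / (50 - 11)
= 41.4200 / 39
= 1.0621

1.0621


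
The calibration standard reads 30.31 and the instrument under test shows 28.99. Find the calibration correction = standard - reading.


Correction = standard - reading
= 30.31 - 28.99
= 1.3200

1.3200


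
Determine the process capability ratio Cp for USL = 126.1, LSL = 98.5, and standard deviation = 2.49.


Cp = (USL - LSL) / (6 * sigma)
= (126.1 - 98.5) / (6 * 2.49)
= 27.6000 / 14.9400
= 1.8474

1.8474


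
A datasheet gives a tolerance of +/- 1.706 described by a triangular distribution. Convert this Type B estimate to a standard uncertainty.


u_B = half_width / sqrt(6)
u_B = 1.706 / 2.4494897
u_B = 0.6965

0.6965


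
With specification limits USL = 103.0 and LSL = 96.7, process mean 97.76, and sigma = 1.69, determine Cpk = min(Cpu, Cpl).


Cpu = (USL - mean) / (3*sigma) = (103.0 - 97.76) / (3*1.69) = 1.0335
Cpl = (mean - LSL) / (3*sigma) = (97.76 - 96.7) / (3*1.69) = 0.2091
Cpk = min(Cpu, Cpl) = 0.2091

0.2091


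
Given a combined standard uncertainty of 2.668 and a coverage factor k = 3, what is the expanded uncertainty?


U = k * uc
U = 3 * 2.668
U = 8.0040

8.0040


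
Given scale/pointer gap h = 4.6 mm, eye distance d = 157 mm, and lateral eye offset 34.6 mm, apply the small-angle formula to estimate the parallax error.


error = h * offset / d
= 4.6 * 34.6 / 157
= 1.0138

1.0138


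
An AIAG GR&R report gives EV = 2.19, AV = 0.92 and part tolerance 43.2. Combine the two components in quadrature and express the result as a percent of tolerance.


GRR = sqrt(EV^2 + AV^2) = sqrt(2.19^2 + 0.92^2) = 2.3753947
%GRR = GRR / tol * 100 = 2.3753947 / 43.2 * 100
%GRR = 5.4986

5.4986


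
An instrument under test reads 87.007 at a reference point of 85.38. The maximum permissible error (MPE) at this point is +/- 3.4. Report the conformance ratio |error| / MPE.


e = indication - reference = 87.007 - 85.38 = 1.6270
|e| = 1.6270
ratio = |e| / MPE = 1.6270 / 3.4
ratio = 0.4785

0.4785


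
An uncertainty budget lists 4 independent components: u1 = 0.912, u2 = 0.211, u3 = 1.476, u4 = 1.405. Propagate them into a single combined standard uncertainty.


uc = sqrt(0.912^2 + 0.211^2 + 1.476^2 + 1.405^2)
uc = sqrt(5.028866)
uc = 2.2425

2.2425


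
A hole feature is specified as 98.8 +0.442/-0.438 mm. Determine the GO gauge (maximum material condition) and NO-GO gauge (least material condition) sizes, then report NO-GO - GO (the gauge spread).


GO = nominal - lower_tol (smallest hole = maximum material condition)
GO = 98.8 - 0.438 = 98.362
NO-GO = nominal + upper_tol (largest hole = least material condition)
NO-GO = 98.8 + 0.442 = 99.242
spread = NO-GO - GO = 99.242 - 98.362 = 0.8800

0.8800


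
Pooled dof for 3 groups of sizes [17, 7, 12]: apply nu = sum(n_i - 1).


nu = sum_i (n_i - 1)
nu = ((17 - 1) + (7 - 1) + (12 - 1))
nu = 16 + 6 + 11
nu = 33

33


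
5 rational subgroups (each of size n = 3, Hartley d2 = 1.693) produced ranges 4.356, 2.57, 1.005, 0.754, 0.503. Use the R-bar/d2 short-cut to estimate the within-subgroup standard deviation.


R_bar = (4.356 + 2.57 + 1.005 + 0.754 + 0.503) / 5
R_bar = 9.188 / 5 = 1.8376
sigma_hat = R_bar / d2 = 1.8376 / 1.693 = 1.0854

1.0854


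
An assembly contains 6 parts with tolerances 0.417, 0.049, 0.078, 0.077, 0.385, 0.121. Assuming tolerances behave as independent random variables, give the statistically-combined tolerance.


RSS = sqrt(0.417^2 + 0.049^2 + 0.078^2 + 0.077^2 + 0.385^2 + 0.121^2)
= sqrt(0.351169)
= 0.5926

0.5926


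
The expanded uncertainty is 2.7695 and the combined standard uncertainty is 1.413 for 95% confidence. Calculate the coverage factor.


k = U / uc
k = 2.7695 / 1.413
k = 1.96

1.96


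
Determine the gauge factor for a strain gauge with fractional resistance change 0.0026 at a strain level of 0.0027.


GF = (dR/R) / epsilon
= 0.0026 / 0.0027
= 0.9630

0.9630


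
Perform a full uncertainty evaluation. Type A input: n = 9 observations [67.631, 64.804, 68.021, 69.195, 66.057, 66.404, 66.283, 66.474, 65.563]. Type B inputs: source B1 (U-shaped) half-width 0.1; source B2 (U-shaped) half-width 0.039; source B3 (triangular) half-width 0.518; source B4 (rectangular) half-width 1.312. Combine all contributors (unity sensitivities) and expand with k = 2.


mean = (67.631 + 64.804 + 68.021 + 69.195 + 66.057 + 66.404 + 66.283 + 66.474 + 65.563) / 9 = 66.71466667
s = sqrt(sum((x - mean)^2)/(n-1)) = 1.3438985
u_A = s / sqrt(n) = 1.3438985 / sqrt(9) = 0.44796617
u_B1 = 0.1 / sqrt(2) = 0.070710678
u_B2 = 0.039 / sqrt(2) = 0.027577164
u_B3 = 0.518 / sqrt(6) = 0.21147261
u_B4 = 1.312 / sqrt(3) = 0.75748355
uc = sqrt(0.44796617^2 + 0.070710678^2 + 0.027577164^2 + 0.21147261^2 + 0.75748355^2) = 0.90825998
U = k * uc = 2 * 0.90825998
U = 1.8165

1.8165


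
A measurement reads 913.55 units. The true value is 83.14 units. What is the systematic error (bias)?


Systematic error = measured - true
= 913.55 - 83.14
= 830.4100

830.4100


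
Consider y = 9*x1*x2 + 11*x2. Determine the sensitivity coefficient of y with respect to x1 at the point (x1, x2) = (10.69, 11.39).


y = 9*x1*x2 + 11*x2
dy/dx1 = 9*x2
Evaluate at x2 = 11.39: c1 = 9 * 11.39
c1 = 102.5100

102.5100


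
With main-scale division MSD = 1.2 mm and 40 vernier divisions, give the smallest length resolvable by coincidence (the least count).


LC = MSD / n_div
= 1.2 / 40
= 0.0300

0.0300


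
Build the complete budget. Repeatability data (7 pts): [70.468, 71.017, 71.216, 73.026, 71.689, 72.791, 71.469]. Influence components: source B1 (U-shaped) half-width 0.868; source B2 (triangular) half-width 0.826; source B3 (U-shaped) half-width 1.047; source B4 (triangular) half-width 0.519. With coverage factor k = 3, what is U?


mean = (70.468 + 71.017 + 71.216 + 73.026 + 71.689 + 72.791 + 71.469) / 7 = 71.668
s = sqrt(sum((x - mean)^2)/(n-1)) = 0.93215163
u_A = s / sqrt(n) = 0.93215163 / sqrt(7) = 0.3523202
u_B1 = 0.868 / sqrt(2) = 0.61376869
u_B2 = 0.826 / sqrt(6) = 0.33721309
u_B3 = 1.047 / sqrt(2) = 0.7403408
u_B4 = 0.519 / sqrt(6) = 0.21188086
uc = sqrt(0.3523202^2 + 0.61376869^2 + 0.33721309^2 + 0.7403408^2 + 0.21188086^2) = 1.0988868
U = k * uc = 3 * 1.0988868
U = 3.2967

3.2967


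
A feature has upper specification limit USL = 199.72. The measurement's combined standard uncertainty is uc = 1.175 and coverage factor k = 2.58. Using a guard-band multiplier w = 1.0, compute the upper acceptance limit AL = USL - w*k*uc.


U = k * uc = 2.58 * 1.175 = 3.0315
guard band g = w * U = 1.0 * 3.0315 = 3.0315
AL = USL - g = 199.72 - 3.0315
AL = 196.6885

196.6885


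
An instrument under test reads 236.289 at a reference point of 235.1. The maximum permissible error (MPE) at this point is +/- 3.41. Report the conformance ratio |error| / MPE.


e = indication - reference = 236.289 - 235.1 = 1.1890
|e| = 1.1890
ratio = |e| / MPE = 1.1890 / 3.41
ratio = 0.3487

0.3487


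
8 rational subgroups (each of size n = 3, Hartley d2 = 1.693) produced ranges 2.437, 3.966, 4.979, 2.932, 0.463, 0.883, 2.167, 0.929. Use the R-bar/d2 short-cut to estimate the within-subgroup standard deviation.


R_bar = (2.437 + 3.966 + 4.979 + 2.932 + 0.463 + 0.883 + 2.167 + 0.929) / 8
R_bar = 18.756 / 8 = 2.3445
sigma_hat = R_bar / d2 = 2.3445 / 1.693 = 1.3848

1.3848


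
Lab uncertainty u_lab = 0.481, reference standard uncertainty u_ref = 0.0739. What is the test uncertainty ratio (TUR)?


TUR = u_lab / u_ref
= 0.481 / 0.0739
= 6.5088

6.5088


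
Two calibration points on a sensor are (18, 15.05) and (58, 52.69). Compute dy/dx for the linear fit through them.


slope = (y2 - y1) / (x2 - x1)
= (52.69 - 15.05) / (58 - 18)
= 37.6400 / 40
= 0.9410

0.9410


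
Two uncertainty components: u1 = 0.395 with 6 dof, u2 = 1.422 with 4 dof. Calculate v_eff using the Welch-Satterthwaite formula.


uc = sqrt(u1^2 + u2^2) = sqrt(0.395^2 + 1.422^2) = 1.4758418
v_eff = uc^4 / (u1^4/v1 + u2^4/v2)
= 1.4758418^4 / (0.395^4/6 + 1.422^4/4)
= 4.7441589 / 1.0262632
v_eff = 4.6228

4.6228


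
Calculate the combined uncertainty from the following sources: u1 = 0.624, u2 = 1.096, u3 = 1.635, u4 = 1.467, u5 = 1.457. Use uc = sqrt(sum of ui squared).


uc = sqrt(0.624^2 + 1.096^2 + 1.635^2 + 1.467^2 + 1.457^2)
uc = sqrt(8.538755)
uc = 2.9221

2.9221


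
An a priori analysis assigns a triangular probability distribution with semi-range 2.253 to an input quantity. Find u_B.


u_B = half_width / sqrt(6)
u_B = 2.253 / 2.4494897
u_B = 0.9198

0.9198


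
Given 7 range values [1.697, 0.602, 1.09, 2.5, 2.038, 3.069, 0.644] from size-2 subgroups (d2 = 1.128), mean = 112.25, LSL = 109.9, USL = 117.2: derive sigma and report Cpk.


R_bar = (1.697 + 0.602 + 1.09 + 2.5 + 2.038 + 3.069 + 0.644) / 7 = 1.6628571
sigma = R_bar / d2 = 1.6628571 / 1.128 = 1.4741641
Cp = (USL - LSL)/(6*sigma) = (117.2 - 109.9)/(6*1.4741641) = 0.8253
Cpu = (117.2 - 112.25)/(3*1.4741641) = 1.1193
Cpl = (112.25 - 109.9)/(3*1.4741641) = 0.5314
Cpk = min(Cpu, Cpl) = 0.5314

0.5314


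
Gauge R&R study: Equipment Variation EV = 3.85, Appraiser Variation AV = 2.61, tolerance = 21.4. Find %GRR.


GRR = sqrt(EV^2 + AV^2) = sqrt(3.85^2 + 2.61^2) = 4.6513009
%GRR = GRR / tol * 100 = 4.6513009 / 21.4 * 100
%GRR = 21.7351

21.7351


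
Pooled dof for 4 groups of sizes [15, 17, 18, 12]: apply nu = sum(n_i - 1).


nu = sum_i (n_i - 1)
nu = ((15 - 1) + (17 - 1) + (18 - 1) + (12 - 1))
nu = 14 + 16 + 17 + 11
nu = 58

58


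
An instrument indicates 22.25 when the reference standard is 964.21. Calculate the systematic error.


Systematic error = measured - true
= 22.25 - 964.21
= -941.9600

-941.9600


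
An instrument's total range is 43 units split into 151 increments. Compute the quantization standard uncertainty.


resolution = range / divisions
resolution = 43 / 151 = 0.28476821
u_res = resolution / (2*sqrt(3))
u_res = 0.28476821 / 3.4641016
u_res = 0.0822

0.0822


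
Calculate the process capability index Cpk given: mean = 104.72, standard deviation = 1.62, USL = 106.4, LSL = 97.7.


Cpu = (USL - mean) / (3*sigma) = (106.4 - 104.72) / (3*1.62) = 0.3457
Cpl = (mean - LSL) / (3*sigma) = (104.72 - 97.7) / (3*1.62) = 1.4444
Cpk = min(Cpu, Cpl) = 0.3457

0.3457


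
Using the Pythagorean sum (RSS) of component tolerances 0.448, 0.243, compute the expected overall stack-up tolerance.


RSS = sqrt(0.448^2 + 0.243^2)
= sqrt(0.259753)
= 0.5097

0.5097


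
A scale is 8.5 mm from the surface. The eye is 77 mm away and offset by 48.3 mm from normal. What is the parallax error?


error = h * offset / d
= 8.5 * 48.3 / 77
= 5.3318

5.3318


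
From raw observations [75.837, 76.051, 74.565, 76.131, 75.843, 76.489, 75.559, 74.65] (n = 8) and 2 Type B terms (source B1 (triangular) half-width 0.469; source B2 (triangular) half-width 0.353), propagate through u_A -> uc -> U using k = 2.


mean = (75.837 + 76.051 + 74.565 + 76.131 + 75.843 + 76.489 + 75.559 + 74.65) / 8 = 75.640625
s = sqrt(sum((x - mean)^2)/(n-1)) = 0.69210898
u_A = s / sqrt(n) = 0.69210898 / sqrt(8) = 0.24469748
u_B1 = 0.469 / sqrt(6) = 0.19146845
u_B2 = 0.353 / sqrt(6) = 0.14411165
uc = sqrt(0.24469748^2 + 0.19146845^2 + 0.14411165^2) = 0.34249846
U = k * uc = 2 * 0.34249846
U = 0.6850

0.6850


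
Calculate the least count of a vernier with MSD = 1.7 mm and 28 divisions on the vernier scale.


LC = MSD / n_div
= 1.7 / 28
= 0.0607

0.0607


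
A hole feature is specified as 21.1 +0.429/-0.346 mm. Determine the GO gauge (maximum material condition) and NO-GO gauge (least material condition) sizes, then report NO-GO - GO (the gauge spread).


GO = nominal - lower_tol (smallest hole = maximum material condition)
GO = 21.1 - 0.346 = 20.754
NO-GO = nominal + upper_tol (largest hole = least material condition)
NO-GO = 21.1 + 0.429 = 21.529
spread = NO-GO - GO = 21.529 - 20.754 = 0.7750

0.7750


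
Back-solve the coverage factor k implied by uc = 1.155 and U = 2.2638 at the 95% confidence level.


k = U / uc
k = 2.2638 / 1.155
k = 1.96

1.96


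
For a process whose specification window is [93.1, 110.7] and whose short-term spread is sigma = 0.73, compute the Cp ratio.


Cp = (USL - LSL) / (6 * sigma)
= (110.7 - 93.1) / (6 * 0.73)
= 17.6000 / 4.3800
= 4.0183

4.0183


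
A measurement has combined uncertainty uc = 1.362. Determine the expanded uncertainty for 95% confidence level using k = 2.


U = k * uc
U = 2 * 1.362
U = 2.7240

2.7240


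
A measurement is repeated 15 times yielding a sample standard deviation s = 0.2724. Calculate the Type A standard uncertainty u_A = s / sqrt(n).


u_A = s / sqrt(n)
u_A = 0.2724 / sqrt(15)
u_A = 0.2724 / 3.8729833
u_A = 0.0703

0.0703


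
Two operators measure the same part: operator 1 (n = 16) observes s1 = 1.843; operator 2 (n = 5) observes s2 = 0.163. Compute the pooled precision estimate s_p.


s_p = sqrt(((n1-1)*s1^2 + (n2-1)*s2^2) / (n1+n2-2))
numerator = (16-1)*1.843^2 + (5-1)*0.163^2 = 50.949735 + 0.106276 = 51.056011
denominator = 16 + 5 - 2 = 19
s_p^2 = 51.056011 / 19 = 2.6871585
s_p = sqrt(2.6871585) = 1.6393

1.6393


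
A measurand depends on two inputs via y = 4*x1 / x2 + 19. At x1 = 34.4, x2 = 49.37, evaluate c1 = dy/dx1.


y = 4*x1 / x2 + 19
dy/dx1 = 4/x2
Evaluate at x2 = 49.37: c1 = 4 / 49.37
c1 = 0.0810

0.0810


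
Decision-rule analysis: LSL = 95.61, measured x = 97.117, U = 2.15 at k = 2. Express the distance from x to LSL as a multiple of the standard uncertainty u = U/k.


u = U / k = 2.15 / 2 = 1.075
margin = |LSL - x| = |95.61 - 97.117| = 1.507
z = margin / u = 1.507 / 1.075
z = 1.4019

1.4019


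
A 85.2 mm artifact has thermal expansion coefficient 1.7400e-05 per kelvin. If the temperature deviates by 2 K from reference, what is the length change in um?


dL = L * alpha * dT
= 85.2 * 1.7400e-05 * 2
= 0.0029650 mm
dL_um = 0.0029650 * 1000 = 2.9650 um

2.9650


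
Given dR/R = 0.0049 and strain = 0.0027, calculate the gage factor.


GF = (dR/R) / epsilon
= 0.0049 / 0.0027
= 1.8148

1.8148


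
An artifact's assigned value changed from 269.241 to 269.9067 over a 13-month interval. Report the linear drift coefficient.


rate = (v2 - v1) / months
= (269.9067 - 269.241) / 13
= 0.6657 / 13
= 0.0512

0.0512


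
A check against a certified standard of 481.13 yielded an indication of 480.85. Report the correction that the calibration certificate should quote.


Correction = standard - reading
= 481.13 - 480.85
= 0.2800

0.2800


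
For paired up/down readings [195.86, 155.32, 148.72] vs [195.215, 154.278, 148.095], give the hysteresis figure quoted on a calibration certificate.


|195.86 - 195.215| = 0.6450
|155.32 - 154.278| = 1.0420
|148.72 - 148.095| = 0.6250
hysteresis = max(diffs) = 1.0420

1.0420


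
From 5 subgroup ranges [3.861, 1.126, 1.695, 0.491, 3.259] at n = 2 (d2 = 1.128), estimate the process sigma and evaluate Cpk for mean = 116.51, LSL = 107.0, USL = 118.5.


R_bar = (3.861 + 1.126 + 1.695 + 0.491 + 3.259) / 5 = 2.0864
sigma = R_bar / d2 = 2.0864 / 1.128 = 1.8496454
Cp = (USL - LSL)/(6*sigma) = (118.5 - 107.0)/(6*1.8496454) = 1.0362
Cpu = (118.5 - 116.51)/(3*1.8496454) = 0.3586
Cpl = (116.51 - 107.0)/(3*1.8496454) = 1.7138
Cpk = min(Cpu, Cpl) = 0.3586

0.3586


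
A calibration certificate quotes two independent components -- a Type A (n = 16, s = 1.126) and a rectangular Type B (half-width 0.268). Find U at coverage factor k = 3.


u_A = s / sqrt(n) = 1.126 / sqrt(16) = 0.2815
u_B = half_width / sqrt(3) = 0.268 / sqrt(3) = 0.15472987
uc = sqrt(u_A^2 + u_B^2) = sqrt(0.2815^2 + 0.15472987^2) = 0.32122201
U = k * uc = 3 * 0.32122201
U = 0.9637

0.9637


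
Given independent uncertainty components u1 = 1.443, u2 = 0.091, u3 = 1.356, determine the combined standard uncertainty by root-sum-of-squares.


uc = sqrt(1.443^2 + 0.091^2 + 1.356^2)
uc = sqrt(3.929266)
uc = 1.9822

1.9822


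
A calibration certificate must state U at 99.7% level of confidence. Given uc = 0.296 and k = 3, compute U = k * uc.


U = k * uc
U = 3 * 0.296
U = 0.8880

0.8880


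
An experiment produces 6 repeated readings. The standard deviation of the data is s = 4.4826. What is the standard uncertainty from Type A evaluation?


u_A = s / sqrt(n)
u_A = 4.4826 / sqrt(6)
u_A = 4.4826 / 2.4494897
u_A = 1.8300

1.8300


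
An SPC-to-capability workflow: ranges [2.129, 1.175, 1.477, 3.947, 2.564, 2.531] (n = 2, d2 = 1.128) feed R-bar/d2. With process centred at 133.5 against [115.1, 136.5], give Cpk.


R_bar = (2.129 + 1.175 + 1.477 + 3.947 + 2.564 + 2.531) / 6 = 2.3038333
sigma = R_bar / d2 = 2.3038333 / 1.128 = 2.0424054
Cp = (USL - LSL)/(6*sigma) = (136.5 - 115.1)/(6*2.0424054) = 1.7463
Cpu = (136.5 - 133.5)/(3*2.0424054) = 0.4896
Cpl = (133.5 - 115.1)/(3*2.0424054) = 3.0030
Cpk = min(Cpu, Cpl) = 0.4896

0.4896


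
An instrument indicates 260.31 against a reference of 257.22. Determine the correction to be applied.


Correction = standard - reading
= 257.22 - 260.31
= -3.0900

-3.0900


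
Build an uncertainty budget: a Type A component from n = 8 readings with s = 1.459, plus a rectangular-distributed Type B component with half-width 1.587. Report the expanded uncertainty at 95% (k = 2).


u_A = s / sqrt(n) = 1.459 / sqrt(8) = 0.5158344
u_B = half_width / sqrt(3) = 1.587 / sqrt(3) = 0.91625488
uc = sqrt(u_A^2 + u_B^2) = sqrt(0.5158344^2 + 0.91625488^2) = 1.051479
U = k * uc = 2 * 1.051479
U = 2.1030

2.1030


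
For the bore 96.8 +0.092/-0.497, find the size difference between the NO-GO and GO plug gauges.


GO = nominal - lower_tol (smallest hole = maximum material condition)
GO = 96.8 - 0.497 = 96.303
NO-GO = nominal + upper_tol (largest hole = least material condition)
NO-GO = 96.8 + 0.092 = 96.892
spread = NO-GO - GO = 96.892 - 96.303 = 0.5890

0.5890


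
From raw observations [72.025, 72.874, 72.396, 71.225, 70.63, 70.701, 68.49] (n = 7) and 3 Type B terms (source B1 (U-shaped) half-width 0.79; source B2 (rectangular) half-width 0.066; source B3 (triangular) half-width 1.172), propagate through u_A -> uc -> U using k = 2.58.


mean = (72.025 + 72.874 + 72.396 + 71.225 + 70.63 + 70.701 + 68.49) / 7 = 71.19157143
s = sqrt(sum((x - mean)^2)/(n-1)) = 1.4623865
u_A = s / sqrt(n) = 1.4623865 / sqrt(7) = 0.55273014
u_B1 = 0.79 / sqrt(2) = 0.55861436
u_B2 = 0.066 / sqrt(3) = 0.038105118
u_B3 = 1.172 / sqrt(6) = 0.478467
uc = sqrt(0.55273014^2 + 0.55861436^2 + 0.038105118^2 + 0.478467^2) = 0.92083836
U = k * uc = 2.58 * 0.92083836
U = 2.3758

2.3758


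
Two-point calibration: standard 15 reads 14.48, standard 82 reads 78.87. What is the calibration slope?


slope = (y2 - y1) / (x2 - x1)
= (78.87 - 14.48) / (82 - 15)
= 64.3900 / 67
= 0.9610

0.9610


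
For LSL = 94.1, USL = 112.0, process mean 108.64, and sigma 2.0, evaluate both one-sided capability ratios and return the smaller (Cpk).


Cpu = (USL - mean) / (3*sigma) = (112.0 - 108.64) / (3*2.0) = 0.5600
Cpl = (mean - LSL) / (3*sigma) = (108.64 - 94.1) / (3*2.0) = 2.4233
Cpk = min(Cpu, Cpl) = 0.5600

0.5600


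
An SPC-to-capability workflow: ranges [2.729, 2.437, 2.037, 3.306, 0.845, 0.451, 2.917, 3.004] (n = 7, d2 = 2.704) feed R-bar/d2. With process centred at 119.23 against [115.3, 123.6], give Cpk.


R_bar = (2.729 + 2.437 + 2.037 + 3.306 + 0.845 + 0.451 + 2.917 + 3.004) / 8 = 2.21575
sigma = R_bar / d2 = 2.21575 / 2.704 = 0.81943417
Cp = (USL - LSL)/(6*sigma) = (123.6 - 115.3)/(6*0.81943417) = 1.6882
Cpu = (123.6 - 119.23)/(3*0.81943417) = 1.7776
Cpl = (119.23 - 115.3)/(3*0.81943417) = 1.5987
Cpk = min(Cpu, Cpl) = 1.5987

1.5987


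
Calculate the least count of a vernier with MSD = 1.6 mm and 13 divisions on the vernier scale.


LC = MSD / n_div
= 1.6 / 13
= 0.1231

0.1231


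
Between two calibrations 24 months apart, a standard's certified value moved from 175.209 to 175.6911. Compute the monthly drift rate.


rate = (v2 - v1) / months
= (175.6911 - 175.209) / 24
= 0.4821 / 24
= 0.0201

0.0201


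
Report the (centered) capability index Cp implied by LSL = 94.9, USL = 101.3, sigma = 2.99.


Cp = (USL - LSL) / (6 * sigma)
= (101.3 - 94.9) / (6 * 2.99)
= 6.4000 / 17.9400
= 0.3567

0.3567


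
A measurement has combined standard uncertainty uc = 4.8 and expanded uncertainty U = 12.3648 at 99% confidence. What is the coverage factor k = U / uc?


k = U / uc
k = 12.3648 / 4.8
k = 2.576

2.576


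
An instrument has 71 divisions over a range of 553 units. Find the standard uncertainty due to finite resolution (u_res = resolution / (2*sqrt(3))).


resolution = range / divisions
resolution = 553 / 71 = 7.7887324
u_res = resolution / (2*sqrt(3))
u_res = 7.7887324 / 3.4641016
u_res = 2.2484

2.2484


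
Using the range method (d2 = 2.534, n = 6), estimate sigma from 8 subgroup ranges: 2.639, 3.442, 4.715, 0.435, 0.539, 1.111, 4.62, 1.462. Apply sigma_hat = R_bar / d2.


R_bar = (2.639 + 3.442 + 4.715 + 0.435 + 0.539 + 1.111 + 4.62 + 1.462) / 8
R_bar = 18.963 / 8 = 2.370375
sigma_hat = R_bar / d2 = 2.370375 / 2.534 = 0.9354

0.9354


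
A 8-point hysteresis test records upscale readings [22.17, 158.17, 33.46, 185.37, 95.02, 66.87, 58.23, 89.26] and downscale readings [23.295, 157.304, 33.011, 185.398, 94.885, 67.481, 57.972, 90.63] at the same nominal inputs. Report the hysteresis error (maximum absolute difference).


|22.17 - 23.295| = 1.1250
|158.17 - 157.304| = 0.8660
|33.46 - 33.011| = 0.4490
|185.37 - 185.398| = 0.0280
|95.02 - 94.885| = 0.1350
|66.87 - 67.481| = 0.6110
|58.23 - 57.972| = 0.2580
|89.26 - 90.63| = 1.3700
hysteresis = max(diffs) = 1.3700

1.3700


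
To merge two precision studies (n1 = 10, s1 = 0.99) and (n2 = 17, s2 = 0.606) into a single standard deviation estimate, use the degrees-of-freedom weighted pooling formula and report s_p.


s_p = sqrt(((n1-1)*s1^2 + (n2-1)*s2^2) / (n1+n2-2))
numerator = (10-1)*0.99^2 + (17-1)*0.606^2 = 8.8209 + 5.875776 = 14.696676
denominator = 10 + 17 - 2 = 25
s_p^2 = 14.696676 / 25 = 0.58786704
s_p = sqrt(0.58786704) = 0.7667

0.7667


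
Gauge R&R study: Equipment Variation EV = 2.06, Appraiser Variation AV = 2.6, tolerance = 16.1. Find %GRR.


GRR = sqrt(EV^2 + AV^2) = sqrt(2.06^2 + 2.6^2) = 3.3171675
%GRR = GRR / tol * 100 = 3.3171675 / 16.1 * 100
%GRR = 20.6035

20.6035


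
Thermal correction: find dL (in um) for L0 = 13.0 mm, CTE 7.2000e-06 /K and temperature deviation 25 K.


dL = L * alpha * dT
= 13.0 * 7.2000e-06 * 25
= 0.0023400 mm
dL_um = 0.0023400 * 1000 = 2.3400 um

2.3400


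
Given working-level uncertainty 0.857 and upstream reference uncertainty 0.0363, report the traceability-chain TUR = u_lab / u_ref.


TUR = u_lab / u_ref
= 0.857 / 0.0363
= 23.6088

23.6088


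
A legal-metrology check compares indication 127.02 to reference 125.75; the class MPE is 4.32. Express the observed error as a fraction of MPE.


e = indication - reference = 127.02 - 125.75 = 1.2700
|e| = 1.2700
ratio = |e| / MPE = 1.2700 / 4.32
ratio = 0.2940

0.2940


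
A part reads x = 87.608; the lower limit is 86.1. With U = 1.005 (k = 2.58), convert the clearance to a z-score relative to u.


u = U / k = 1.005 / 2.58 = 0.38953488
margin = |LSL - x| = |86.1 - 87.608| = 1.508
z = margin / u = 1.508 / 0.38953488
z = 3.8713

3.8713


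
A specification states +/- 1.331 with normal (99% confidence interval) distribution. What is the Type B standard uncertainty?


u_B = half_width / 2.576
u_B = 1.331 / 2.576
u_B = 0.5167

0.5167


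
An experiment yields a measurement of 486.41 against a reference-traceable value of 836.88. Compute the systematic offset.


Systematic error = measured - true
= 486.41 - 836.88
= -350.4700

-350.4700
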